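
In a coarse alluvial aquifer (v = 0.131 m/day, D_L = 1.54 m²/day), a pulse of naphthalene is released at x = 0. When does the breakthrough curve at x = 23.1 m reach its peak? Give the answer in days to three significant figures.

108 days

For the 1D instantaneous-source solution, setting ∂C/∂t = 0 at fixed x gives v²t² + 2Dt − x² = 0, so t = (√(D² + v²x²) − D)/v².
√(D² + v²x²) = √(1.54² + 0.131² × 23.1²) = 3.395; v² = 0.017161.
t = (3.395 − 1.54)/0.017161 = 108 days (vs. the pure-advection estimate x/v = 176 d).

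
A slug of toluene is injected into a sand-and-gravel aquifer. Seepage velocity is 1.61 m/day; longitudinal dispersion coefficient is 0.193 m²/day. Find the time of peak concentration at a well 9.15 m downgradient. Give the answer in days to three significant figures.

For the 1D instantaneous-source solution, setting ∂C/∂t = 0 at fixed x gives v²t² + 2Dt − x² = 0, so t = (√(D² + v²x²) − D)/v².
√(D² + v²x²) = √(0.193² + 1.61² × 9.15²) = 14.73; v² = 2.5921.
t = (14.73 − 0.193)/2.5921 = 5.61 days (vs. the pure-advection estimate x/v = 5.68 d).

5.61 days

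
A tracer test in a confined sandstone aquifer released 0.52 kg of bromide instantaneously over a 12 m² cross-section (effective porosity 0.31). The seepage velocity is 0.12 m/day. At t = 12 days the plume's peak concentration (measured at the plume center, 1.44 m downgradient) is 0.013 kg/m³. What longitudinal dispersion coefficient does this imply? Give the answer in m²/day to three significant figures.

At the plume center C_max = M/(n_e·A·√(4πDt)), so D = M²/(4πt·(n_e·A·C_max)²).
n_e·A·C_max = 0.31 × 12 × 0.013 = 0.04836 kg/m.
D = 0.52²/(4π × 12 × 0.04836²) = 0.767 m²/day.

0.767 m²/day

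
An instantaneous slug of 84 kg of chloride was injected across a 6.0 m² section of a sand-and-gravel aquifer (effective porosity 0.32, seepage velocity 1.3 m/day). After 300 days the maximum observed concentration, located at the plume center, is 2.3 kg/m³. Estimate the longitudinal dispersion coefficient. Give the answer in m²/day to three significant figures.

0.0960 m²/day

At the plume center C_max = M/(n_e·A·√(4πDt)), so D = M²/(4πt·(n_e·A·C_max)²).
n_e·A·C_max = 0.32 × 6.0 × 2.3 = 4.416 kg/m.
D = 84²/(4π × 300 × 4.416²) = 0.0960 m²/day.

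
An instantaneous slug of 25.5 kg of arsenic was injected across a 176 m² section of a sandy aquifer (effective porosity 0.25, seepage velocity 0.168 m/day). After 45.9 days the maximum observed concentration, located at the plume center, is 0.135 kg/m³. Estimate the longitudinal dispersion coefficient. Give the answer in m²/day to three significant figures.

0.0320 m²/day

At the plume center C_max = M/(n_e·A·√(4πDt)), so D = M²/(4πt·(n_e·A·C_max)²).
n_e·A·C_max = 0.25 × 176 × 0.135 = 5.940 kg/m.
D = 25.5²/(4π × 45.9 × 5.940²) = 0.0320 m²/day.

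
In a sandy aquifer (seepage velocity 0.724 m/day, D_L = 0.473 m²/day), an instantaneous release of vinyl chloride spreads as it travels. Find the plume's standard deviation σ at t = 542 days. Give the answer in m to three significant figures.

22.6 m

Dispersive spreading gives a Gaussian with σ² = 2Dt; advection only shifts the center.
σ = √(2 × 0.473 × 542) = 22.6 m.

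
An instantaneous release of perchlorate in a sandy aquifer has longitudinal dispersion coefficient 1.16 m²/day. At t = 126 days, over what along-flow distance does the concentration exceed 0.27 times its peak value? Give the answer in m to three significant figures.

The plume is Gaussian with σ = √(2Dt) = √(2 × 1.16 × 126) = 17.10 m.
C/C_peak = exp(−Δx²/(2σ²)) = 0.27 ⇒ Δx = σ·√(−2 ln 0.27) = 17.10 × 1.618 = 27.67 m.
Width = 2Δx = 55.3 m.

55.3 m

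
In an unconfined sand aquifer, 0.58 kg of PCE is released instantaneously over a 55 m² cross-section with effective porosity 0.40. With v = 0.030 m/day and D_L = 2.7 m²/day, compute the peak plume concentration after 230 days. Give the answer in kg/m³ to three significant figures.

The peak of an instantaneous 1D plume sits at x = vt; there the Gaussian factor is 1 and C_max = M/(n_e·A·√(4πDt)), where n_e·A is the pore area the mass is dissolved in.
√(4πDt) = √(4π × 2.7 × 230) = 88.34 m, so C_max = 0.58/(0.40 × 55 × 88.34) = 0.000298 kg/m³.

0.000298 kg/m³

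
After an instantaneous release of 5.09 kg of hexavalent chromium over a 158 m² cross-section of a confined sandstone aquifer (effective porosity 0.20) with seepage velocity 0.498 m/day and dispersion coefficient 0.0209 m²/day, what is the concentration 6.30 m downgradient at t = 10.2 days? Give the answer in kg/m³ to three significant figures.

0.0172 kg/m³

For an instantaneous plane source, C(x,t) = M/(n_e·A·√(4πDt)) · exp(−(x−vt)²/(4Dt)), with n_e·A the pore (flow) area.
Plume center vt = 0.498 × 10.2 = 5.0796 m, so the well at 6.30 m is 1.2204 m downgradient of the peak.
√(4πDt) = 1.637 m, giving peak height M/(n_e·A·√(4πDt)) = 5.09/(0.20 × 158 × 1.637) = 0.09840 kg/m³.
(x−vt)²/(4Dt) = (1.2204)²/(4 × 0.0209 × 10.2) = 1.747; exp(−1.747) = 0.1743.
C = 0.09840 × 0.1743 = 0.0172 kg/m³.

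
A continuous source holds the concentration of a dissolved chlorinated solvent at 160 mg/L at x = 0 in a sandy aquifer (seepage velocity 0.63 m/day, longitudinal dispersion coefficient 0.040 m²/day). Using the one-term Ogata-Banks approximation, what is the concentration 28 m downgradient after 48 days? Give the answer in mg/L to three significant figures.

For a continuous step input, C/C₀ ≈ ½·erfc((x−vt)/(2√(Dt))).
vt = 0.63 × 48 = 30.24 m and 2√(Dt) = 2√(0.040 × 48) = 2.771 m.
Argument (x−vt)/(2√(Dt)) = (28 − 30.24)/2.771 = -0.8084; ½·erfc(-0.8084) = 0.8735.
C = 160 × 0.8735 = 140 mg/L.

140 mg/L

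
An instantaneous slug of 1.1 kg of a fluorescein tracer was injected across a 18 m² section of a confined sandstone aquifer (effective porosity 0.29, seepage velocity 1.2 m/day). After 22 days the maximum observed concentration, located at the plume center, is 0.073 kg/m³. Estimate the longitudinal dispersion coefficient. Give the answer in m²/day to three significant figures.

0.0301 m²/day

At the plume center C_max = M/(n_e·A·√(4πDt)), so D = M²/(4πt·(n_e·A·C_max)²).
n_e·A·C_max = 0.29 × 18 × 0.073 = 0.3811 kg/m.
D = 1.1²/(4π × 22 × 0.3811²) = 0.0301 m²/day.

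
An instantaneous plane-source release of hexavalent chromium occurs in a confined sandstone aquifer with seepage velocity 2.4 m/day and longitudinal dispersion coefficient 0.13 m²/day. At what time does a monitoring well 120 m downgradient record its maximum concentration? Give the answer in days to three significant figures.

For the 1D instantaneous-source solution, setting ∂C/∂t = 0 at fixed x gives v²t² + 2Dt − x² = 0, so t = (√(D² + v²x²) − D)/v².
√(D² + v²x²) = √(0.13² + 2.4² × 120²) = 288.0; v² = 5.76.
t = (288.0 − 0.13)/5.76 = 50.0 days (vs. the pure-advection estimate x/v = 50.0 d).

50.0 days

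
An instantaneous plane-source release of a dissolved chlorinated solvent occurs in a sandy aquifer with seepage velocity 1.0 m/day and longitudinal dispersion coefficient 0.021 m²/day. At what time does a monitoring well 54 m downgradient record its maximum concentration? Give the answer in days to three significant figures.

54.0 days

For the 1D instantaneous-source solution, setting ∂C/∂t = 0 at fixed x gives v²t² + 2Dt − x² = 0, so t = (√(D² + v²x²) − D)/v².
√(D² + v²x²) = √(0.021² + 1.0² × 54²) = 54.00; v² = 1.
t = (54.00 − 0.021)/1 = 54.0 days (vs. the pure-advection estimate x/v = 54.0 d).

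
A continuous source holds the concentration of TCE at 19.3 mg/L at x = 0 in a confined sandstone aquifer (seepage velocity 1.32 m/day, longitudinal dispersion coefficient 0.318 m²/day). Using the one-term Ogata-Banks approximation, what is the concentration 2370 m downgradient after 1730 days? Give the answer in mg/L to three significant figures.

For a continuous step input, C/C₀ ≈ ½·erfc((x−vt)/(2√(Dt))).
vt = 1.32 × 1730 = 2283.6 m and 2√(Dt) = 2√(0.318 × 1730) = 46.91 m.
Argument (x−vt)/(2√(Dt)) = (2370 − 2283.6)/46.91 = 1.842; ½·erfc(1.842) = 0.004594.
C = 19.3 × 0.004594 = 0.0887 mg/L.

0.0887 mg/L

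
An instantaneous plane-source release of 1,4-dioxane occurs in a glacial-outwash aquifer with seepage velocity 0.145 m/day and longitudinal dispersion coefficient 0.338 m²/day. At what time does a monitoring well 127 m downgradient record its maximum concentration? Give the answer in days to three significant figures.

For the 1D instantaneous-source solution, setting ∂C/∂t = 0 at fixed x gives v²t² + 2Dt − x² = 0, so t = (√(D² + v²x²) − D)/v².
√(D² + v²x²) = √(0.338² + 0.145² × 127²) = 18.42; v² = 0.021025.
t = (18.42 − 0.338)/0.021025 = 860 days (vs. the pure-advection estimate x/v = 876 d).

860 days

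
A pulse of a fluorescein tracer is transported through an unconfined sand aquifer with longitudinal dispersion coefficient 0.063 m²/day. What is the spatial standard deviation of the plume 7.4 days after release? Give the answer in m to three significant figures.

0.966 m

Dispersive spreading gives a Gaussian with σ² = 2Dt; advection only shifts the center.
σ = √(2 × 0.063 × 7.4) = 0.966 m.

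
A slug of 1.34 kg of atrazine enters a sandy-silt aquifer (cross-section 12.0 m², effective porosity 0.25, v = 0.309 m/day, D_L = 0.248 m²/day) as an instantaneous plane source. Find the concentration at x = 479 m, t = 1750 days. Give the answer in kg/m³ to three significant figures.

0.000673 kg/m³

For an instantaneous plane source, C(x,t) = M/(n_e·A·√(4πDt)) · exp(−(x−vt)²/(4Dt)), with n_e·A the pore (flow) area.
Plume center vt = 0.309 × 1750 = 540.75 m, so the well at 479 m is 61.75 m upgradient of the peak.
√(4πDt) = 73.85 m, giving peak height M/(n_e·A·√(4πDt)) = 1.34/(0.25 × 12.0 × 73.85) = 0.006048 kg/m³.
(x−vt)²/(4Dt) = (-61.75)²/(4 × 0.248 × 1750) = 2.196; exp(−2.196) = 0.1112.
C = 0.006048 × 0.1112 = 0.000673 kg/m³.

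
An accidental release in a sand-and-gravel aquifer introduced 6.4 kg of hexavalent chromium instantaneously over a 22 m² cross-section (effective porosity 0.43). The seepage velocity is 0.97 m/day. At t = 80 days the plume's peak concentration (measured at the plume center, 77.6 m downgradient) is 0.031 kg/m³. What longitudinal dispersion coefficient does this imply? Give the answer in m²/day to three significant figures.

0.474 m²/day

At the plume center C_max = M/(n_e·A·√(4πDt)), so D = M²/(4πt·(n_e·A·C_max)²).
n_e·A·C_max = 0.43 × 22 × 0.031 = 0.2933 kg/m.
D = 6.4²/(4π × 80 × 0.2933²) = 0.474 m²/day.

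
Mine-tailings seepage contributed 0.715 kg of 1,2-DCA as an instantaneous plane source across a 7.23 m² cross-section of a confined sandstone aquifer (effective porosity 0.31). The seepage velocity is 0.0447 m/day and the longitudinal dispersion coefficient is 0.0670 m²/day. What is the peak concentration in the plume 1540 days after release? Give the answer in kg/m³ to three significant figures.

0.00886 kg/m³

The peak of an instantaneous 1D plume sits at x = vt; there the Gaussian factor is 1 and C_max = M/(n_e·A·√(4πDt)), where n_e·A is the pore area the mass is dissolved in.
√(4πDt) = √(4π × 0.0670 × 1540) = 36.01 m, so C_max = 0.715/(0.31 × 7.23 × 36.01) = 0.00886 kg/m³.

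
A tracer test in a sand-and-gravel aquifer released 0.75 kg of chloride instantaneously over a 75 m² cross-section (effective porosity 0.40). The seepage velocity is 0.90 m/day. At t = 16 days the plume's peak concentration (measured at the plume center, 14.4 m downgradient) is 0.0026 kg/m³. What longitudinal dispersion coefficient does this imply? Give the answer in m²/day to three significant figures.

At the plume center C_max = M/(n_e·A·√(4πDt)), so D = M²/(4πt·(n_e·A·C_max)²).
n_e·A·C_max = 0.40 × 75 × 0.0026 = 0.07800 kg/m.
D = 0.75²/(4π × 16 × 0.07800²) = 0.460 m²/day.

0.460 m²/day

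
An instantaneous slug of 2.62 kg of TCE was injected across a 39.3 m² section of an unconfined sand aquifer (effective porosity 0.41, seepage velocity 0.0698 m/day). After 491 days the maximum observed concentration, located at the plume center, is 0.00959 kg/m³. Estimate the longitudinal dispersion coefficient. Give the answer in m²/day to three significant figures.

At the plume center C_max = M/(n_e·A·√(4πDt)), so D = M²/(4πt·(n_e·A·C_max)²).
n_e·A·C_max = 0.41 × 39.3 × 0.00959 = 0.1545 kg/m.
D = 2.62²/(4π × 491 × 0.1545²) = 0.0466 m²/day.

0.0466 m²/day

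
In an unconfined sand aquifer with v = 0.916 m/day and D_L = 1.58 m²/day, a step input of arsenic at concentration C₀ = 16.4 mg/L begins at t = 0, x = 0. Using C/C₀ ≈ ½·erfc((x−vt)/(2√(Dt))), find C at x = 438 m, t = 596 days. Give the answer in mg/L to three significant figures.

16.3 mg/L

For a continuous step input, C/C₀ ≈ ½·erfc((x−vt)/(2√(Dt))).
vt = 0.916 × 596 = 545.936 m and 2√(Dt) = 2√(1.58 × 596) = 61.37 m.
Argument (x−vt)/(2√(Dt)) = (438 − 545.936)/61.37 = -1.759; ½·erfc(-1.759) = 0.9936.
C = 16.4 × 0.9936 = 16.3 mg/L.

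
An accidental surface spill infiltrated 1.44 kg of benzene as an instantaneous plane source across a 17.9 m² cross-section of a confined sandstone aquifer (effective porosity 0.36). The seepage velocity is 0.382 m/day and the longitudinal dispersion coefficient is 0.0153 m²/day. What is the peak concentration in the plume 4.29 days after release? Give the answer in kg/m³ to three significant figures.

The peak of an instantaneous 1D plume sits at x = vt; there the Gaussian factor is 1 and C_max = M/(n_e·A·√(4πDt)), where n_e·A is the pore area the mass is dissolved in.
√(4πDt) = √(4π × 0.0153 × 4.29) = 0.9082 m, so C_max = 1.44/(0.36 × 17.9 × 0.9082) = 0.246 kg/m³.

0.246 kg/m³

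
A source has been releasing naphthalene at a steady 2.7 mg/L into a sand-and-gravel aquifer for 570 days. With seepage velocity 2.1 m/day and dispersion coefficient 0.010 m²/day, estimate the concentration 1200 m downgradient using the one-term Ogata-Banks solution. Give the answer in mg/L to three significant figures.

0.505 mg/L

For a continuous step input, C/C₀ ≈ ½·erfc((x−vt)/(2√(Dt))).
vt = 2.1 × 570 = 1197 m and 2√(Dt) = 2√(0.010 × 570) = 4.775 m.
Argument (x−vt)/(2√(Dt)) = (1200 − 1197)/4.775 = 0.6283; ½·erfc(0.6283) = 0.1871.
C = 2.7 × 0.1871 = 0.505 mg/L.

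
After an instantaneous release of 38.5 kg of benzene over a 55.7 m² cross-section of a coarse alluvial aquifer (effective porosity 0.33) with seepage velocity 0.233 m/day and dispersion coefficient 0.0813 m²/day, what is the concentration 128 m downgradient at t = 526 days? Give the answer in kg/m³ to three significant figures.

For an instantaneous plane source, C(x,t) = M/(n_e·A·√(4πDt)) · exp(−(x−vt)²/(4Dt)), with n_e·A the pore (flow) area.
Plume center vt = 0.233 × 526 = 122.558 m, so the well at 128 m is 5.442 m downgradient of the peak.
√(4πDt) = 23.18 m, giving peak height M/(n_e·A·√(4πDt)) = 38.5/(0.33 × 55.7 × 23.18) = 0.09036 kg/m³.
(x−vt)²/(4Dt) = (5.442)²/(4 × 0.0813 × 526) = 0.1731; exp(−0.1731) = 0.8411.
C = 0.09036 × 0.8411 = 0.0760 kg/m³.

0.0760 kg/m³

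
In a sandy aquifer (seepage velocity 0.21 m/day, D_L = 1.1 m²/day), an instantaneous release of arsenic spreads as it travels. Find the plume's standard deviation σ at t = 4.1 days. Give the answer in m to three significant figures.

3.00 m

Dispersive spreading gives a Gaussian with σ² = 2Dt; advection only shifts the center.
σ = √(2 × 1.1 × 4.1) = 3.00 m.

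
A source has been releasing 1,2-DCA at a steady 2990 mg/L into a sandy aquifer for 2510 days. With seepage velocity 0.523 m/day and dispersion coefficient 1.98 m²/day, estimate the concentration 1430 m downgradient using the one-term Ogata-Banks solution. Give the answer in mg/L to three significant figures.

358 mg/L

For a continuous step input, C/C₀ ≈ ½·erfc((x−vt)/(2√(Dt))).
vt = 0.523 × 2510 = 1312.73 m and 2√(Dt) = 2√(1.98 × 2510) = 141.0 m.
Argument (x−vt)/(2√(Dt)) = (1430 − 1312.73)/141.0 = 0.8317; ½·erfc(0.8317) = 0.1198.
C = 2990 × 0.1198 = 358 mg/L.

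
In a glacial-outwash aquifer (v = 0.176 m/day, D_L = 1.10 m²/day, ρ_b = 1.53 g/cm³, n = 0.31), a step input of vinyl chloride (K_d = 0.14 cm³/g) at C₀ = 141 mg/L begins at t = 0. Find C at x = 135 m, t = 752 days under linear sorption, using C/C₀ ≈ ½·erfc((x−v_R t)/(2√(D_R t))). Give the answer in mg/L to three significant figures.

Retardation factor R = 1 + ρ_b·K_d/n = 1 + 1.53 × 0.14/0.31 = 1.691.
Sorption retards both mechanisms: v_R = v/R = 0.1041 m/day, D_R = D/R = 0.6505 m²/day.
v_R·t = 0.1041 × 752 = 78.2832 m; 2√(D_R t) = 44.23 m; argument = (135 − 78.2832)/44.23 = 1.282.
C = C₀ × ½·erfc(1.282) = 141 × 0.03491 = 4.92 mg/L.

4.92 mg/L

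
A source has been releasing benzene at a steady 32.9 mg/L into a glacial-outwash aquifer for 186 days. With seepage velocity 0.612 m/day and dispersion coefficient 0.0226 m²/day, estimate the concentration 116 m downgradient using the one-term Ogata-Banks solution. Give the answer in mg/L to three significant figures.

7.48 mg/L

For a continuous step input, C/C₀ ≈ ½·erfc((x−vt)/(2√(Dt))).
vt = 0.612 × 186 = 113.832 m and 2√(Dt) = 2√(0.0226 × 186) = 4.101 m.
Argument (x−vt)/(2√(Dt)) = (116 − 113.832)/4.101 = 0.5287; ½·erfc(0.5287) = 0.2273.
C = 32.9 × 0.2273 = 7.48 mg/L.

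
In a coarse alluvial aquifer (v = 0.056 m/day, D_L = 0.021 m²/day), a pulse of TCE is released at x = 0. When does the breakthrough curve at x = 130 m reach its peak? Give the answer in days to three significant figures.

For the 1D instantaneous-source solution, setting ∂C/∂t = 0 at fixed x gives v²t² + 2Dt − x² = 0, so t = (√(D² + v²x²) − D)/v².
√(D² + v²x²) = √(0.021² + 0.056² × 130²) = 7.280; v² = 0.003136.
t = (7.280 − 0.021)/0.003136 = 2310 days (vs. the pure-advection estimate x/v = 2320 d).

2310 days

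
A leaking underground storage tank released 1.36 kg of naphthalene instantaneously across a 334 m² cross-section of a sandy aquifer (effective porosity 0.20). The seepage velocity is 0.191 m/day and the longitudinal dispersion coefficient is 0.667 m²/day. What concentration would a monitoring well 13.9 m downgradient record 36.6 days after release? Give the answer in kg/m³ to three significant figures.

For an instantaneous plane source, C(x,t) = M/(n_e·A·√(4πDt)) · exp(−(x−vt)²/(4Dt)), with n_e·A the pore (flow) area.
Plume center vt = 0.191 × 36.6 = 6.9906 m, so the well at 13.9 m is 6.9094 m downgradient of the peak.
√(4πDt) = 17.51 m, giving peak height M/(n_e·A·√(4πDt)) = 1.36/(0.20 × 334 × 17.51) = 0.001163 kg/m³.
(x−vt)²/(4Dt) = (6.9094)²/(4 × 0.667 × 36.6) = 0.4889; exp(−0.4889) = 0.6133.
C = 0.001163 × 0.6133 = 0.000713 kg/m³.

0.000713 kg/m³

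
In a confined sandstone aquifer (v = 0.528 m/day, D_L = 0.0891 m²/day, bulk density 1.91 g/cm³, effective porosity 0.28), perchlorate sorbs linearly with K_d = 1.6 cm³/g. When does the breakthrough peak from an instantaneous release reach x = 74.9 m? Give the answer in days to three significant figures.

1690 days

Retardation factor R = 1 + ρ_b·K_d/n = 1 + 1.91 × 1.6/0.28 = 11.91.
Sorption retards both mechanisms: v_R = v/R = 0.04433 m/day, D_R = D/R = 0.007481 m²/day.
Peak time from v_R²t² + 2D_R t − x² = 0: t = (√(D_R² + v_R²x²) − D_R)/v_R².
√(D_R² + v_R²x²) = √(0.007481² + 0.04433² × 74.9²) = 3.320; v_R² = 0.001965.
t = (3.320 − 0.007481)/0.001965 = 1690 days.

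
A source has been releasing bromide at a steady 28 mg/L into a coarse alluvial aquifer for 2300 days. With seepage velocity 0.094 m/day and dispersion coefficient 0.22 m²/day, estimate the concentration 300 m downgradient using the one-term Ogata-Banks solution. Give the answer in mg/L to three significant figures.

For a continuous step input, C/C₀ ≈ ½·erfc((x−vt)/(2√(Dt))).
vt = 0.094 × 2300 = 216.2 m and 2√(Dt) = 2√(0.22 × 2300) = 44.99 m.
Argument (x−vt)/(2√(Dt)) = (300 − 216.2)/44.99 = 1.863; ½·erfc(1.863) = 0.004211.
C = 28 × 0.004211 = 0.118 mg/L.

0.118 mg/L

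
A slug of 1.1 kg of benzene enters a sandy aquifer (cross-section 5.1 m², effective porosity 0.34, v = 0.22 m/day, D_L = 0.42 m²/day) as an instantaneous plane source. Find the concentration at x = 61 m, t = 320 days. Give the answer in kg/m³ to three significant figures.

0.0131 kg/m³

For an instantaneous plane source, C(x,t) = M/(n_e·A·√(4πDt)) · exp(−(x−vt)²/(4Dt)), with n_e·A the pore (flow) area.
Plume center vt = 0.22 × 320 = 70.4 m, so the well at 61 m is 9.4 m upgradient of the peak.
√(4πDt) = 41.10 m, giving peak height M/(n_e·A·√(4πDt)) = 1.1/(0.34 × 5.1 × 41.10) = 0.01543 kg/m³.
(x−vt)²/(4Dt) = (-9.4)²/(4 × 0.42 × 320) = 0.1644; exp(−0.1644) = 0.8484.
C = 0.01543 × 0.8484 = 0.0131 kg/m³.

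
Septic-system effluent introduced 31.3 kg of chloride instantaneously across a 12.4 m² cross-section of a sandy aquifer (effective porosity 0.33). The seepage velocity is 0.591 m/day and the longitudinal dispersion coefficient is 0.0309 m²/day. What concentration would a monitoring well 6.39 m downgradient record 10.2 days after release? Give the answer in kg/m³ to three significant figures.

For an instantaneous plane source, C(x,t) = M/(n_e·A·√(4πDt)) · exp(−(x−vt)²/(4Dt)), with n_e·A the pore (flow) area.
Plume center vt = 0.591 × 10.2 = 6.0282 m, so the well at 6.39 m is 0.3618 m downgradient of the peak.
√(4πDt) = 1.990 m, giving peak height M/(n_e·A·√(4πDt)) = 31.3/(0.33 × 12.4 × 1.990) = 3.844 kg/m³.
(x−vt)²/(4Dt) = (0.3618)²/(4 × 0.0309 × 10.2) = 0.1038; exp(−0.1038) = 0.9014.
C = 3.844 × 0.9014 = 3.46 kg/m³.

3.46 kg/m³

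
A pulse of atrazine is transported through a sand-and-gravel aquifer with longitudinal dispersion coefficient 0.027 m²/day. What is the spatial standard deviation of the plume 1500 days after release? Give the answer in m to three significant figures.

Dispersive spreading gives a Gaussian with σ² = 2Dt; advection only shifts the center.
σ = √(2 × 0.027 × 1500) = 9.00 m.

9.00 m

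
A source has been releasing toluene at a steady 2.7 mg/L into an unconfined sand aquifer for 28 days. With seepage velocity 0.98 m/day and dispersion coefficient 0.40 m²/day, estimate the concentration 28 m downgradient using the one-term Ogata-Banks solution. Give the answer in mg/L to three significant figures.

1.22 mg/L

For a continuous step input, C/C₀ ≈ ½·erfc((x−vt)/(2√(Dt))).
vt = 0.98 × 28 = 27.44 m and 2√(Dt) = 2√(0.40 × 28) = 6.693 m.
Argument (x−vt)/(2√(Dt)) = (28 − 27.44)/6.693 = 0.08367; ½·erfc(0.08367) = 0.4529.
C = 2.7 × 0.4529 = 1.22 mg/L.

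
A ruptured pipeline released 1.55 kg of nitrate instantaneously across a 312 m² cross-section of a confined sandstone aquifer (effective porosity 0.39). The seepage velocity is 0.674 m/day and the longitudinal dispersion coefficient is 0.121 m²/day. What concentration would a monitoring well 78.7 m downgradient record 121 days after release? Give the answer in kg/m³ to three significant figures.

0.000817 kg/m³

For an instantaneous plane source, C(x,t) = M/(n_e·A·√(4πDt)) · exp(−(x−vt)²/(4Dt)), with n_e·A the pore (flow) area.
Plume center vt = 0.674 × 121 = 81.554 m, so the well at 78.7 m is 2.854 m upgradient of the peak.
√(4πDt) = 13.56 m, giving peak height M/(n_e·A·√(4πDt)) = 1.55/(0.39 × 312 × 13.56) = 0.0009394 kg/m³.
(x−vt)²/(4Dt) = (-2.854)²/(4 × 0.121 × 121) = 0.1391; exp(−0.1391) = 0.8701.
C = 0.0009394 × 0.8701 = 0.000817 kg/m³.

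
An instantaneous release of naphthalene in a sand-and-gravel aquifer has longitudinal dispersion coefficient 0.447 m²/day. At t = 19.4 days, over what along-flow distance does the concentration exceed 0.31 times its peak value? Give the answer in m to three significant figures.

12.7 m

The plume is Gaussian with σ = √(2Dt) = √(2 × 0.447 × 19.4) = 4.165 m.
C/C_peak = exp(−Δx²/(2σ²)) = 0.31 ⇒ Δx = σ·√(−2 ln 0.31) = 4.165 × 1.530 = 6.372 m.
Width = 2Δx = 12.7 m.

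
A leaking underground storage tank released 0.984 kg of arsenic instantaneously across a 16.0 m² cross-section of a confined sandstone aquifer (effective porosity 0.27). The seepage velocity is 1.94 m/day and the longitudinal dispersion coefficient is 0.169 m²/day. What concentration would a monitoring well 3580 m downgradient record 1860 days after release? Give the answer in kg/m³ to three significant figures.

For an instantaneous plane source, C(x,t) = M/(n_e·A·√(4πDt)) · exp(−(x−vt)²/(4Dt)), with n_e·A the pore (flow) area.
Plume center vt = 1.94 × 1860 = 3608.4 m, so the well at 3580 m is 28.4 m upgradient of the peak.
√(4πDt) = 62.85 m, giving peak height M/(n_e·A·√(4πDt)) = 0.984/(0.27 × 16.0 × 62.85) = 0.003624 kg/m³.
(x−vt)²/(4Dt) = (-28.4)²/(4 × 0.169 × 1860) = 0.6415; exp(−0.6415) = 0.5265.
C = 0.003624 × 0.5265 = 0.00191 kg/m³.

0.00191 kg/m³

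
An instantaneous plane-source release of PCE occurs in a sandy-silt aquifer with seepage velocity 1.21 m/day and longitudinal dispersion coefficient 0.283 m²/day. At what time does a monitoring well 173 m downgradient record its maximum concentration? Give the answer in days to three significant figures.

143 days

For the 1D instantaneous-source solution, setting ∂C/∂t = 0 at fixed x gives v²t² + 2Dt − x² = 0, so t = (√(D² + v²x²) − D)/v².
√(D² + v²x²) = √(0.283² + 1.21² × 173²) = 209.3; v² = 1.4641.
t = (209.3 − 0.283)/1.4641 = 143 days (vs. the pure-advection estimate x/v = 143 d).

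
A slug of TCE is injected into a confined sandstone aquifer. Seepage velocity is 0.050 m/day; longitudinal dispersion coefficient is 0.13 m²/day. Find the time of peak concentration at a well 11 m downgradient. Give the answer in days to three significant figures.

174 days

For the 1D instantaneous-source solution, setting ∂C/∂t = 0 at fixed x gives v²t² + 2Dt − x² = 0, so t = (√(D² + v²x²) − D)/v².
√(D² + v²x²) = √(0.13² + 0.050² × 11²) = 0.5652; v² = 0.0025.
t = (0.5652 − 0.13)/0.0025 = 174 days (vs. the pure-advection estimate x/v = 220 d).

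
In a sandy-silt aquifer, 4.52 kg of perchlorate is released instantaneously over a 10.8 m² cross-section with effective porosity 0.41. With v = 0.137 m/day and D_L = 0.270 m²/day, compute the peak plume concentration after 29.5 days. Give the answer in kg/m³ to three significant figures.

0.102 kg/m³

The peak of an instantaneous 1D plume sits at x = vt; there the Gaussian factor is 1 and C_max = M/(n_e·A·√(4πDt)), where n_e·A is the pore area the mass is dissolved in.
√(4πDt) = √(4π × 0.270 × 29.5) = 10.00 m, so C_max = 4.52/(0.41 × 10.8 × 10.00) = 0.102 kg/m³.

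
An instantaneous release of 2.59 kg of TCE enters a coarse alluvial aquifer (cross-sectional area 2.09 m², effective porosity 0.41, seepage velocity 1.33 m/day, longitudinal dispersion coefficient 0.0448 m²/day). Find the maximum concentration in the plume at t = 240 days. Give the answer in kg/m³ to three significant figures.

0.260 kg/m³

The peak of an instantaneous 1D plume sits at x = vt; there the Gaussian factor is 1 and C_max = M/(n_e·A·√(4πDt)), where n_e·A is the pore area the mass is dissolved in.
√(4πDt) = √(4π × 0.0448 × 240) = 11.62 m, so C_max = 2.59/(0.41 × 2.09 × 11.62) = 0.260 kg/m³.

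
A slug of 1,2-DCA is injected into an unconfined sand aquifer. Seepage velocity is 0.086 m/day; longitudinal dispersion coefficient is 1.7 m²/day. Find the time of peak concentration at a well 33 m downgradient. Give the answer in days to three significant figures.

217 days

For the 1D instantaneous-source solution, setting ∂C/∂t = 0 at fixed x gives v²t² + 2Dt − x² = 0, so t = (√(D² + v²x²) − D)/v².
√(D² + v²x²) = √(1.7² + 0.086² × 33²) = 3.308; v² = 0.007396.
t = (3.308 − 1.7)/0.007396 = 217 days (vs. the pure-advection estimate x/v = 384 d).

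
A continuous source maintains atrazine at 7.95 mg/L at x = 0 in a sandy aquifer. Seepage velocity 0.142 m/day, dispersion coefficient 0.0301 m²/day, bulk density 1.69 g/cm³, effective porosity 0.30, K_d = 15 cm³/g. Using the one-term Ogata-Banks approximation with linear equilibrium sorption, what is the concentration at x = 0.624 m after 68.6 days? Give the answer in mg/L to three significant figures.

0.0807 mg/L

Retardation factor R = 1 + ρ_b·K_d/n = 1 + 1.69 × 15/0.30 = 85.50.
Sorption retards both mechanisms: v_R = v/R = 0.001661 m/day, D_R = D/R = 0.0003520 m²/day.
v_R·t = 0.001661 × 68.6 = 0.1139446 m; 2√(D_R t) = 0.3108 m; argument = (0.624 − 0.1139446)/0.3108 = 1.641.
C = C₀ × ½·erfc(1.641) = 7.95 × 0.01015 = 0.0807 mg/L.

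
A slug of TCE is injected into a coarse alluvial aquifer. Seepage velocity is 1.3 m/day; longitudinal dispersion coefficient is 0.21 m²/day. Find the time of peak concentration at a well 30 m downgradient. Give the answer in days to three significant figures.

For the 1D instantaneous-source solution, setting ∂C/∂t = 0 at fixed x gives v²t² + 2Dt − x² = 0, so t = (√(D² + v²x²) − D)/v².
√(D² + v²x²) = √(0.21² + 1.3² × 30²) = 39.00; v² = 1.69.
t = (39.00 − 0.21)/1.69 = 23.0 days (vs. the pure-advection estimate x/v = 23.1 d).

23.0 days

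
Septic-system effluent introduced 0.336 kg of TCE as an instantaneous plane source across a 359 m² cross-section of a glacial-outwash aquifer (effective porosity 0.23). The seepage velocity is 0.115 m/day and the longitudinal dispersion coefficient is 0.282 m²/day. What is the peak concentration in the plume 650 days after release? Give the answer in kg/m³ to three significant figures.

The peak of an instantaneous 1D plume sits at x = vt; there the Gaussian factor is 1 and C_max = M/(n_e·A·√(4πDt)), where n_e·A is the pore area the mass is dissolved in.
√(4πDt) = √(4π × 0.282 × 650) = 47.99 m, so C_max = 0.336/(0.23 × 359 × 47.99) = 8.48e-05 kg/m³.

8.48e-05 kg/m³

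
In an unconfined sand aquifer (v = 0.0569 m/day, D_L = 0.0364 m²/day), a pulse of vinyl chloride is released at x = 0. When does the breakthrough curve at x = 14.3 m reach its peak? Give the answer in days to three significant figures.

240 days

For the 1D instantaneous-source solution, setting ∂C/∂t = 0 at fixed x gives v²t² + 2Dt − x² = 0, so t = (√(D² + v²x²) − D)/v².
√(D² + v²x²) = √(0.0364² + 0.0569² × 14.3²) = 0.8145; v² = 0.00323761.
t = (0.8145 − 0.0364)/0.00323761 = 240 days (vs. the pure-advection estimate x/v = 251 d).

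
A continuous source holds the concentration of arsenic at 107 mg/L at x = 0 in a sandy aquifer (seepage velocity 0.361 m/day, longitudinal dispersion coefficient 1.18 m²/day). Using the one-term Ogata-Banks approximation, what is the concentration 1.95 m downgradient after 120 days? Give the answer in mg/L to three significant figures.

For a continuous step input, C/C₀ ≈ ½·erfc((x−vt)/(2√(Dt))).
vt = 0.361 × 120 = 43.32 m and 2√(Dt) = 2√(1.18 × 120) = 23.80 m.
Argument (x−vt)/(2√(Dt)) = (1.95 − 43.32)/23.80 = -1.738; ½·erfc(-1.738) = 0.9930.
C = 107 × 0.9930 = 106 mg/L.

106 mg/L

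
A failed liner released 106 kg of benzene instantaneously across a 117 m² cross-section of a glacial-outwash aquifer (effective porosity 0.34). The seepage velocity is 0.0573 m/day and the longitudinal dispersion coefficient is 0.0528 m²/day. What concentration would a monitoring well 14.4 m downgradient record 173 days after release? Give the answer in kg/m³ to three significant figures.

0.143 kg/m³

For an instantaneous plane source, C(x,t) = M/(n_e·A·√(4πDt)) · exp(−(x−vt)²/(4Dt)), with n_e·A the pore (flow) area.
Plume center vt = 0.0573 × 173 = 9.9129 m, so the well at 14.4 m is 4.4871 m downgradient of the peak.
√(4πDt) = 10.71 m, giving peak height M/(n_e·A·√(4πDt)) = 106/(0.34 × 117 × 10.71) = 0.2488 kg/m³.
(x−vt)²/(4Dt) = (4.4871)²/(4 × 0.0528 × 173) = 0.5511; exp(−0.5511) = 0.5763.
C = 0.2488 × 0.5763 = 0.143 kg/m³.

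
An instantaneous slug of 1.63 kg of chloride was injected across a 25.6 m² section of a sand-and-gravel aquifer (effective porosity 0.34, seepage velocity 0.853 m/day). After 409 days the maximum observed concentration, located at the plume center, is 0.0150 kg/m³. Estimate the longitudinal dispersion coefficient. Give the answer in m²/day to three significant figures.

0.0303 m²/day

At the plume center C_max = M/(n_e·A·√(4πDt)), so D = M²/(4πt·(n_e·A·C_max)²).
n_e·A·C_max = 0.34 × 25.6 × 0.0150 = 0.1306 kg/m.
D = 1.63²/(4π × 409 × 0.1306²) = 0.0303 m²/day.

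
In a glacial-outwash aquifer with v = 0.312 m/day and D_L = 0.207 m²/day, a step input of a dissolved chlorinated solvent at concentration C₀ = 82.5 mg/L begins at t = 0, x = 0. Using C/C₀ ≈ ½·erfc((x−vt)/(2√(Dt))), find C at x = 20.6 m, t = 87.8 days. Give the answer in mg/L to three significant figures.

71.8 mg/L

For a continuous step input, C/C₀ ≈ ½·erfc((x−vt)/(2√(Dt))).
vt = 0.312 × 87.8 = 27.3936 m and 2√(Dt) = 2√(0.207 × 87.8) = 8.526 m.
Argument (x−vt)/(2√(Dt)) = (20.6 − 27.3936)/8.526 = -0.7968; ½·erfc(-0.7968) = 0.8701.
C = 82.5 × 0.8701 = 71.8 mg/L.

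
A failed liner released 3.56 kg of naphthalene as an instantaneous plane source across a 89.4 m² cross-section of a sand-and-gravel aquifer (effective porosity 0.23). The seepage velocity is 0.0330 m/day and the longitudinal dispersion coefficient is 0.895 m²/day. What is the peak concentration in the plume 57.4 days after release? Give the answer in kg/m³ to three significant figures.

The peak of an instantaneous 1D plume sits at x = vt; there the Gaussian factor is 1 and C_max = M/(n_e·A·√(4πDt)), where n_e·A is the pore area the mass is dissolved in.
√(4πDt) = √(4π × 0.895 × 57.4) = 25.41 m, so C_max = 3.56/(0.23 × 89.4 × 25.41) = 0.00681 kg/m³.

0.00681 kg/m³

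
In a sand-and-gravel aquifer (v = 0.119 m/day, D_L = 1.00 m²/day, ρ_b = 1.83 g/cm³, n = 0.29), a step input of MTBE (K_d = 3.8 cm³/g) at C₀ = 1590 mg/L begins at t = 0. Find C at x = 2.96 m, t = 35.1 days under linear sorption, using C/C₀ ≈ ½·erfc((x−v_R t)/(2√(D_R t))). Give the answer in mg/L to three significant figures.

76.1 mg/L

Retardation factor R = 1 + ρ_b·K_d/n = 1 + 1.83 × 3.8/0.29 = 24.98.
Sorption retards both mechanisms: v_R = v/R = 0.004764 m/day, D_R = D/R = 0.04003 m²/day.
v_R·t = 0.004764 × 35.1 = 0.1672164 m; 2√(D_R t) = 2.371 m; argument = (2.96 − 0.1672164)/2.371 = 1.178.
C = C₀ × ½·erfc(1.178) = 1590 × 0.04786 = 76.1 mg/L.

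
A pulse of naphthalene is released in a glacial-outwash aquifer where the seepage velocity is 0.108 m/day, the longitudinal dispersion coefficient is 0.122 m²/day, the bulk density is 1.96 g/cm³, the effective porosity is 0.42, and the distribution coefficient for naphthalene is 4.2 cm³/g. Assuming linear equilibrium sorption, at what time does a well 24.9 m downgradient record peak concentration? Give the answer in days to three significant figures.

Retardation factor R = 1 + ρ_b·K_d/n = 1 + 1.96 × 4.2/0.42 = 20.60.
Sorption retards both mechanisms: v_R = v/R = 0.005243 m/day, D_R = D/R = 0.005922 m²/day.
Peak time from v_R²t² + 2D_R t − x² = 0: t = (√(D_R² + v_R²x²) − D_R)/v_R².
√(D_R² + v_R²x²) = √(0.005922² + 0.005243² × 24.9²) = 0.1307; v_R² = 2.749e-05.
t = (0.1307 − 0.005922)/2.749e-05 = 4540 days.

4540 days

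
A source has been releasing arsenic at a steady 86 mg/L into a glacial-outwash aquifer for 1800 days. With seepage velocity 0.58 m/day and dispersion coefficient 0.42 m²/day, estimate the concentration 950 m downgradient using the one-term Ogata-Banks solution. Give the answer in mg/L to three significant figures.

For a continuous step input, C/C₀ ≈ ½·erfc((x−vt)/(2√(Dt))).
vt = 0.58 × 1800 = 1044 m and 2√(Dt) = 2√(0.42 × 1800) = 54.99 m.
Argument (x−vt)/(2√(Dt)) = (950 − 1044)/54.99 = -1.709; ½·erfc(-1.709) = 0.9922.
C = 86 × 0.9922 = 85.3 mg/L.

85.3 mg/L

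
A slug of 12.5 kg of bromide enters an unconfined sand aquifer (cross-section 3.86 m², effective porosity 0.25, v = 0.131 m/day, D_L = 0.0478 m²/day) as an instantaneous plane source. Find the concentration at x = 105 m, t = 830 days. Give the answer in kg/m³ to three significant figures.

For an instantaneous plane source, C(x,t) = M/(n_e·A·√(4πDt)) · exp(−(x−vt)²/(4Dt)), with n_e·A the pore (flow) area.
Plume center vt = 0.131 × 830 = 108.73 m, so the well at 105 m is 3.73 m upgradient of the peak.
√(4πDt) = 22.33 m, giving peak height M/(n_e·A·√(4πDt)) = 12.5/(0.25 × 3.86 × 22.33) = 0.5801 kg/m³.
(x−vt)²/(4Dt) = (-3.73)²/(4 × 0.0478 × 830) = 0.08767; exp(−0.08767) = 0.9161.
C = 0.5801 × 0.9161 = 0.531 kg/m³.

0.531 kg/m³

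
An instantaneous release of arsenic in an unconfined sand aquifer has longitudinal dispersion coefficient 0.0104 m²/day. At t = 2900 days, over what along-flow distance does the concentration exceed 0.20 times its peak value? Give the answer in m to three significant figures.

27.9 m

The plume is Gaussian with σ = √(2Dt) = √(2 × 0.0104 × 2900) = 7.767 m.
C/C_peak = exp(−Δx²/(2σ²)) = 0.20 ⇒ Δx = σ·√(−2 ln 0.20) = 7.767 × 1.794 = 13.93 m.
Width = 2Δx = 27.9 m.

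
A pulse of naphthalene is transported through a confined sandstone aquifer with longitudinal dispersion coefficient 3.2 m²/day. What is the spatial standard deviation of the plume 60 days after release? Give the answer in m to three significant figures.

Dispersive spreading gives a Gaussian with σ² = 2Dt; advection only shifts the center.
σ = √(2 × 3.2 × 60) = 19.6 m.

19.6 m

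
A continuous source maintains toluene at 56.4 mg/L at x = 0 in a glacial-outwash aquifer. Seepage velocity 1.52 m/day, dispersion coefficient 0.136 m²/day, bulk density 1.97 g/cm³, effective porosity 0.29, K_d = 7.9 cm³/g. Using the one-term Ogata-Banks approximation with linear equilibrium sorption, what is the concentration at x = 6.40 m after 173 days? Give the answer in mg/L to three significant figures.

2.44 mg/L

Retardation factor R = 1 + ρ_b·K_d/n = 1 + 1.97 × 7.9/0.29 = 54.67.
Sorption retards both mechanisms: v_R = v/R = 0.02780 m/day, D_R = D/R = 0.002488 m²/day.
v_R·t = 0.02780 × 173 = 4.8094 m; 2√(D_R t) = 1.312 m; argument = (6.40 − 4.8094)/1.312 = 1.212.
C = C₀ × ½·erfc(1.212) = 56.4 × 0.04326 = 2.44 mg/L.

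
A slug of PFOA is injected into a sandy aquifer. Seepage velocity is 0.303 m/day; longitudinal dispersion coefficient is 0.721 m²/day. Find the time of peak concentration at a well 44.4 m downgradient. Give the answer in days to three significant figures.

For the 1D instantaneous-source solution, setting ∂C/∂t = 0 at fixed x gives v²t² + 2Dt − x² = 0, so t = (√(D² + v²x²) − D)/v².
√(D² + v²x²) = √(0.721² + 0.303² × 44.4²) = 13.47; v² = 0.091809.
t = (13.47 − 0.721)/0.091809 = 139 days (vs. the pure-advection estimate x/v = 147 d).

139 days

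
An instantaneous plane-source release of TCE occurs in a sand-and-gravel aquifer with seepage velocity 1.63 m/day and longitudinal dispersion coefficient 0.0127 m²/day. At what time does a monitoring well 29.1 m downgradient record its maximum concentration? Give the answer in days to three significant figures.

17.8 days

For the 1D instantaneous-source solution, setting ∂C/∂t = 0 at fixed x gives v²t² + 2Dt − x² = 0, so t = (√(D² + v²x²) − D)/v².
√(D² + v²x²) = √(0.0127² + 1.63² × 29.1²) = 47.43; v² = 2.6569.
t = (47.43 − 0.0127)/2.6569 = 17.8 days (vs. the pure-advection estimate x/v = 17.9 d).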